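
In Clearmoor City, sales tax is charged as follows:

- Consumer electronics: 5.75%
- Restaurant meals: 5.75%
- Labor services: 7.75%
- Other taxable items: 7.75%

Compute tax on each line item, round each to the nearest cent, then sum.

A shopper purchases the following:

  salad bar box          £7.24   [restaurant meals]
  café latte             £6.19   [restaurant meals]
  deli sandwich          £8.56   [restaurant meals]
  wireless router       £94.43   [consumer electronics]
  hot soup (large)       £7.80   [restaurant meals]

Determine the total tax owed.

Salad bar box £7.24: restaurant meals → 5.75% → £0.42
Café latte £6.19: restaurant meals → 5.75% → £0.36
Deli sandwich £8.56: restaurant meals → 5.75% → £0.49
Wireless router £94.43: consumer electronics → 5.75% → £5.43
Hot soup (large) £7.80: restaurant meals → 5.75% → £0.45
Total tax = £0.42 + £0.36 + £0.49 + £5.43 + £0.45 = £7.15

£7.15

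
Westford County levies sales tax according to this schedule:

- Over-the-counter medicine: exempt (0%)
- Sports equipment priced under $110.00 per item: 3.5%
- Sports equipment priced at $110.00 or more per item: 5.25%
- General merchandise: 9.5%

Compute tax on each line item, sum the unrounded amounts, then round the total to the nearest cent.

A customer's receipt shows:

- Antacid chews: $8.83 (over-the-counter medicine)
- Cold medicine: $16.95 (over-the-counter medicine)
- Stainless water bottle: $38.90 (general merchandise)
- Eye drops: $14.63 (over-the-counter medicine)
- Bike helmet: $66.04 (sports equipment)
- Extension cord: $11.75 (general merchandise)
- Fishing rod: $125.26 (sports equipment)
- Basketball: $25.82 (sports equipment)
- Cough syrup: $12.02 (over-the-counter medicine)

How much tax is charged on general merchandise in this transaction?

Stainless water bottle $38.90: general merchandise → 9.5% → $3.6955
Extension cord $11.75: general merchandise → 9.5% → $1.11625
Tax on general merchandise: unrounded sum = $4.81175 → $4.81

$4.81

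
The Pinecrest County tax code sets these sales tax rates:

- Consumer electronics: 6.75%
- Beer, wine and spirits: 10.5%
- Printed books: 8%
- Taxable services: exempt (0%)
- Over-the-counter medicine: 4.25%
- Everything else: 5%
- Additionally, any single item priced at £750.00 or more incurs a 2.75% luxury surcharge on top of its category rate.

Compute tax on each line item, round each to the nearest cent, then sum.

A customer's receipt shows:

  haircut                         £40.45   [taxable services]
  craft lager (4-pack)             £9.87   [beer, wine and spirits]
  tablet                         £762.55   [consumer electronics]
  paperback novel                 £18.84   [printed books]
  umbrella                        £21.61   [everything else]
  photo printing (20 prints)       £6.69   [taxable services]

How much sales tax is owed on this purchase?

Haircut £40.45: taxable services → 0% → £0.00
Craft lager (4-pack) £9.87: beer, wine and spirits → 10.5% → £1.04
Tablet £762.55: consumer electronics → 6.75% + 2.75% surcharge = 9.5% → £72.44
Paperback novel £18.84: printed books → 8% → £1.51
Umbrella £21.61: everything else → 5% → £1.08
Photo printing (20 prints) £6.69: taxable services → 0% → £0.00
Total tax = £1.04 + £72.44 + £1.51 + £1.08 = £76.07

£76.07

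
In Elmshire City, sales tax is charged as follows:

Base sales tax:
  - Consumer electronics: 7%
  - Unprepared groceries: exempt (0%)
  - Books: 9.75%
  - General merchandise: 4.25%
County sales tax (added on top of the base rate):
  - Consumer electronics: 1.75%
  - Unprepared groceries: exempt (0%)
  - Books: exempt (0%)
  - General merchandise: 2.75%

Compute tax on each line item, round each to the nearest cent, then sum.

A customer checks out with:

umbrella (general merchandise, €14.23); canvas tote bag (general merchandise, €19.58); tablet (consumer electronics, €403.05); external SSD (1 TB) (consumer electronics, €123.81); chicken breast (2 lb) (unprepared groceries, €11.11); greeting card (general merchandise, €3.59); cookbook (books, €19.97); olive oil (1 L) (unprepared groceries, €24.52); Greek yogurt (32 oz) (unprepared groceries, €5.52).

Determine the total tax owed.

€50.67

Umbrella €14.23: general merchandise → 4.25% + 2.75% county = 7% → €1.00
Canvas tote bag €19.58: general merchandise → 4.25% + 2.75% county = 7% → €1.37
Tablet €403.05: consumer electronics → 7% + 1.75% county = 8.75% → €35.27
External SSD (1 TB) €123.81: consumer electronics → 7% + 1.75% county = 8.75% → €10.83
Chicken breast (2 lb) €11.11: unprepared groceries → 0% + 0% county = 0% → €0.00
Greeting card €3.59: general merchandise → 4.25% + 2.75% county = 7% → €0.25
Cookbook €19.97: books → 9.75% + 0% county = 9.75% → €1.95
Olive oil (1 L) €24.52: unprepared groceries → 0% + 0% county = 0% → €0.00
Greek yogurt (32 oz) €5.52: unprepared groceries → 0% + 0% county = 0% → €0.00
Total tax = €1.00 + €1.37 + €35.27 + €10.83 + €0.25 + €1.95 = €50.67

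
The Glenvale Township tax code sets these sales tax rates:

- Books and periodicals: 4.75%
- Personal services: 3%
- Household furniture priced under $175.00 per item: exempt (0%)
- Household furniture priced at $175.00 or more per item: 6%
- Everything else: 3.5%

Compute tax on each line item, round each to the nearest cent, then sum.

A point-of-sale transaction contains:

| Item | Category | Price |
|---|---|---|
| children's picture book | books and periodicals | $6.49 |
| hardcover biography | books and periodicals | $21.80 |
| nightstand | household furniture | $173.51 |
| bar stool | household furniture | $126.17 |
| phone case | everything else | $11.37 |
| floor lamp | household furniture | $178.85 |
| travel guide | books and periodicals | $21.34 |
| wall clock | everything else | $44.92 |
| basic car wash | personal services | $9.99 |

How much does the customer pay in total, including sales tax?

$609.80

Children's picture book $6.49: books and periodicals → 4.75% → $0.31
Hardcover biography $21.80: books and periodicals → 4.75% → $1.04
Nightstand $173.51: household furniture, under $175.00 → 0% → $0.00
Bar stool $126.17: household furniture, under $175.00 → 0% → $0.00
Phone case $11.37: everything else → 3.5% → $0.40
Floor lamp $178.85: household furniture, $175.00 or more → 6% → $10.73
Travel guide $21.34: books and periodicals → 4.75% → $1.01
Wall clock $44.92: everything else → 3.5% → $1.57
Basic car wash $9.99: personal services → 3% → $0.30
Subtotal = $594.44; tax = $15.36; total due = $609.80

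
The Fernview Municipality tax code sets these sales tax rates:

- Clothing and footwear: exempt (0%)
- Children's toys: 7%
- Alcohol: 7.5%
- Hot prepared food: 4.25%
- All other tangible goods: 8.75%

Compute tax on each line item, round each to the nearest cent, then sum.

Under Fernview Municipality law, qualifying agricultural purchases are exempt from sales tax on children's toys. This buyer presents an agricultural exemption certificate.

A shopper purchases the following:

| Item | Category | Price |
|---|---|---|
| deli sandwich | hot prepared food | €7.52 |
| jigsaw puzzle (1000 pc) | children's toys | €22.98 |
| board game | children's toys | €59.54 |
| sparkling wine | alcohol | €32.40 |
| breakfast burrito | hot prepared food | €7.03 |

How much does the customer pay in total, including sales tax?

Deli sandwich €7.52: hot prepared food → 4.25% → €0.32
Jigsaw puzzle (1000 pc) €22.98: children's toys, buyer-exempt → 0% → €0.00
Board game €59.54: children's toys, buyer-exempt → 0% → €0.00
Sparkling wine €32.40: alcohol → 7.5% → €2.43
Breakfast burrito €7.03: hot prepared food → 4.25% → €0.30
Subtotal = €129.47; tax = €3.05; total due = €132.52

€132.52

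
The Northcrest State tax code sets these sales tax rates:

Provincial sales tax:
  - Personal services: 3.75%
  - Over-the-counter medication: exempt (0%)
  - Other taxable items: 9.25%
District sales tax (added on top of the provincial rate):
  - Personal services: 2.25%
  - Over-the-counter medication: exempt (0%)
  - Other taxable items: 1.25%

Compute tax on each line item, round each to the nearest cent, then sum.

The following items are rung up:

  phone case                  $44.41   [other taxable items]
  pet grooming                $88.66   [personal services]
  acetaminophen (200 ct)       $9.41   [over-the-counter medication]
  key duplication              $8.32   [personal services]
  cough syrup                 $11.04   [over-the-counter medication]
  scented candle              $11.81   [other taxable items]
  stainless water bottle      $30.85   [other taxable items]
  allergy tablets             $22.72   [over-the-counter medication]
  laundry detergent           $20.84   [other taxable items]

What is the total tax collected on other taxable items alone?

Phone case $44.41: other taxable items → 9.25% + 1.25% district = 10.5% → $4.66
Scented candle $11.81: other taxable items → 9.25% + 1.25% district = 10.5% → $1.24
Stainless water bottle $30.85: other taxable items → 9.25% + 1.25% district = 10.5% → $3.24
Laundry detergent $20.84: other taxable items → 9.25% + 1.25% district = 10.5% → $2.19
Tax on other taxable items = $4.66 + $1.24 + $3.24 + $2.19 = $11.33

$11.33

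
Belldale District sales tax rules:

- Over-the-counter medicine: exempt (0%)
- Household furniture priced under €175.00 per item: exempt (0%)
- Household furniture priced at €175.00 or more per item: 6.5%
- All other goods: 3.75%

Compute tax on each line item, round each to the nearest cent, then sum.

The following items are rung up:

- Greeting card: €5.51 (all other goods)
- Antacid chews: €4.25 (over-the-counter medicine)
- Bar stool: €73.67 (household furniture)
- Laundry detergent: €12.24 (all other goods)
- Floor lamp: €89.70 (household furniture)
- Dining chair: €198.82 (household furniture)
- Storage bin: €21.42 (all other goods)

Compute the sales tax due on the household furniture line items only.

€12.92

Bar stool €73.67: household furniture, under €175.00 → 0% → €0.00
Floor lamp €89.70: household furniture, under €175.00 → 0% → €0.00
Dining chair €198.82: household furniture, €175.00 or more → 6.5% → €12.92
Tax on household furniture = €0.00 + €0.00 + €12.92 = €12.92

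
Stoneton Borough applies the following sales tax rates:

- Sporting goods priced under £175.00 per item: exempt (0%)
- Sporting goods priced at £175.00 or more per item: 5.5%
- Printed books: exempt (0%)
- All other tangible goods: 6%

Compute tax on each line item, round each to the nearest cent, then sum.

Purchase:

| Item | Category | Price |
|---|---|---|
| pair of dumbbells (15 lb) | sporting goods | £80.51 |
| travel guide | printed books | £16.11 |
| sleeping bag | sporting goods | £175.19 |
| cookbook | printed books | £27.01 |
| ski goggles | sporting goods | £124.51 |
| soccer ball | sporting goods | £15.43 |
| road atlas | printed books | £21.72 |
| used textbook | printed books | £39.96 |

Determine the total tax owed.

Pair of dumbbells (15 lb) £80.51: sporting goods, under £175.00 → 0% → £0.00
Travel guide £16.11: printed books → 0% → £0.00
Sleeping bag £175.19: sporting goods, £175.00 or more → 5.5% → £9.64
Cookbook £27.01: printed books → 0% → £0.00
Ski goggles £124.51: sporting goods, under £175.00 → 0% → £0.00
Soccer ball £15.43: sporting goods, under £175.00 → 0% → £0.00
Road atlas £21.72: printed books → 0% → £0.00
Used textbook £39.96: printed books → 0% → £0.00
Total tax = £9.64

£9.64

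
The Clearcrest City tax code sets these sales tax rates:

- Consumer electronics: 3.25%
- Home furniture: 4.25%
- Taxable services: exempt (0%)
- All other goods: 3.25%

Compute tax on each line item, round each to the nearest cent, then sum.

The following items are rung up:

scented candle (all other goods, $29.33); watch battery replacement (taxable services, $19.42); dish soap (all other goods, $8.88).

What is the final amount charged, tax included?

$58.87

Scented candle $29.33: all other goods → 3.25% → $0.95
Watch battery replacement $19.42: taxable services → 0% → $0.00
Dish soap $8.88: all other goods → 3.25% → $0.29
Subtotal = $57.63; tax = $1.24; total due = $58.87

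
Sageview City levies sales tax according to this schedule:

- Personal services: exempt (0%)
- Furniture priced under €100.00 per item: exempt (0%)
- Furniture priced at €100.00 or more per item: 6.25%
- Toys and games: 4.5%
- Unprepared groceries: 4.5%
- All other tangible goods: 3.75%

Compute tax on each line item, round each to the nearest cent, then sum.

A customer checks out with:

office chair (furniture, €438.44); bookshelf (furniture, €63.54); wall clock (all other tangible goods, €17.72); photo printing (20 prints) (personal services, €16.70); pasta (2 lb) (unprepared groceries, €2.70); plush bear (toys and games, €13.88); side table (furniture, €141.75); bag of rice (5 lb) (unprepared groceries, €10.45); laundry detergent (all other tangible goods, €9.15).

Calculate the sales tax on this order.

Office chair €438.44: furniture, €100.00 or more → 6.25% → €27.40
Bookshelf €63.54: furniture, under €100.00 → 0% → €0.00
Wall clock €17.72: all other tangible goods → 3.75% → €0.66
Photo printing (20 prints) €16.70: personal services → 0% → €0.00
Pasta (2 lb) €2.70: unprepared groceries → 4.5% → €0.12
Plush bear €13.88: toys and games → 4.5% → €0.62
Side table €141.75: furniture, €100.00 or more → 6.25% → €8.86
Bag of rice (5 lb) €10.45: unprepared groceries → 4.5% → €0.47
Laundry detergent €9.15: all other tangible goods → 3.75% → €0.34
Total tax = €27.40 + €0.66 + €0.12 + €0.62 + €8.86 + €0.47 + €0.34 = €38.47

€38.47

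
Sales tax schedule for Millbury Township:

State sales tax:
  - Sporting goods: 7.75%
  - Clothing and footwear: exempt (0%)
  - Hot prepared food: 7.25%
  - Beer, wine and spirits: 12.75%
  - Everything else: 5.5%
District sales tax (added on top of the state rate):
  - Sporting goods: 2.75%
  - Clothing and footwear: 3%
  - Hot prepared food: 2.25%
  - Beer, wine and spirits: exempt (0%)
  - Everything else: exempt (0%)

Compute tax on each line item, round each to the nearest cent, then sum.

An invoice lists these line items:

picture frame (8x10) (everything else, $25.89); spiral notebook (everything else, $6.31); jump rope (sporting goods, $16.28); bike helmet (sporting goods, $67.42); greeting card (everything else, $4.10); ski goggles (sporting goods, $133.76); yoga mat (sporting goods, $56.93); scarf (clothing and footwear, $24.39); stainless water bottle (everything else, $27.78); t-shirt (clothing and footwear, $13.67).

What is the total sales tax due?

Picture frame (8x10) $25.89: everything else → 5.5% + 0% district = 5.5% → $1.42
Spiral notebook $6.31: everything else → 5.5% + 0% district = 5.5% → $0.35
Jump rope $16.28: sporting goods → 7.75% + 2.75% district = 10.5% → $1.71
Bike helmet $67.42: sporting goods → 7.75% + 2.75% district = 10.5% → $7.08
Greeting card $4.10: everything else → 5.5% + 0% district = 5.5% → $0.23
Ski goggles $133.76: sporting goods → 7.75% + 2.75% district = 10.5% → $14.04
Yoga mat $56.93: sporting goods → 7.75% + 2.75% district = 10.5% → $5.98
Scarf $24.39: clothing and footwear → 0% + 3% district = 3% → $0.73
Stainless water bottle $27.78: everything else → 5.5% + 0% district = 5.5% → $1.53
T-shirt $13.67: clothing and footwear → 0% + 3% district = 3% → $0.41
Total tax = $1.42 + $0.35 + $1.71 + $7.08 + $0.23 + $14.04 + $5.98 + $0.73 + $1.53 + $0.41 = $33.48

$33.48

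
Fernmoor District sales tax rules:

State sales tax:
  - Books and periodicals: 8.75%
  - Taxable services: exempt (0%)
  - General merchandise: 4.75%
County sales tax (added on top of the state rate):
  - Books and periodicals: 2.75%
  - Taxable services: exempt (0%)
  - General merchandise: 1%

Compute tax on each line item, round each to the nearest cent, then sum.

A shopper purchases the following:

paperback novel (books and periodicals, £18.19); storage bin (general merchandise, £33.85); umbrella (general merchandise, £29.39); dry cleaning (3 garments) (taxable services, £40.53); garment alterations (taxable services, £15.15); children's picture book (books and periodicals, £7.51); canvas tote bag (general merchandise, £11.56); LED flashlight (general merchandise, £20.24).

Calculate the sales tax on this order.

£8.41

Paperback novel £18.19: books and periodicals → 8.75% + 2.75% county = 11.5% → £2.09
Storage bin £33.85: general merchandise → 4.75% + 1% county = 5.75% → £1.95
Umbrella £29.39: general merchandise → 4.75% + 1% county = 5.75% → £1.69
Dry cleaning (3 garments) £40.53: taxable services → 0% + 0% county = 0% → £0.00
Garment alterations £15.15: taxable services → 0% + 0% county = 0% → £0.00
Children's picture book £7.51: books and periodicals → 8.75% + 2.75% county = 11.5% → £0.86
Canvas tote bag £11.56: general merchandise → 4.75% + 1% county = 5.75% → £0.66
LED flashlight £20.24: general merchandise → 4.75% + 1% county = 5.75% → £1.16
Total tax = £2.09 + £1.95 + £1.69 + £0.86 + £0.66 + £1.16 = £8.41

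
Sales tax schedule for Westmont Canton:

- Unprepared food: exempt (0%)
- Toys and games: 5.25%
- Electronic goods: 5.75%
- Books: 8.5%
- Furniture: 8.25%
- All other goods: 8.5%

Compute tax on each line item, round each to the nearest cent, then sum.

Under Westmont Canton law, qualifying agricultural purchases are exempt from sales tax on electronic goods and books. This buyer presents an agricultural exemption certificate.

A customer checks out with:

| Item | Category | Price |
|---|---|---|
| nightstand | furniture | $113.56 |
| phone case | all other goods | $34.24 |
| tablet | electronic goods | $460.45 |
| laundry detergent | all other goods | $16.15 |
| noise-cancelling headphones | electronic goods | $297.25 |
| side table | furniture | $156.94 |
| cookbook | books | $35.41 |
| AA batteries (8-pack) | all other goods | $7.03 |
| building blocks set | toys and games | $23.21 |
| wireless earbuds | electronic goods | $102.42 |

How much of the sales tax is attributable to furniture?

Nightstand $113.56: furniture → 8.25% → $9.37
Side table $156.94: furniture → 8.25% → $12.95
Tax on furniture = $9.37 + $12.95 = $22.32

$22.32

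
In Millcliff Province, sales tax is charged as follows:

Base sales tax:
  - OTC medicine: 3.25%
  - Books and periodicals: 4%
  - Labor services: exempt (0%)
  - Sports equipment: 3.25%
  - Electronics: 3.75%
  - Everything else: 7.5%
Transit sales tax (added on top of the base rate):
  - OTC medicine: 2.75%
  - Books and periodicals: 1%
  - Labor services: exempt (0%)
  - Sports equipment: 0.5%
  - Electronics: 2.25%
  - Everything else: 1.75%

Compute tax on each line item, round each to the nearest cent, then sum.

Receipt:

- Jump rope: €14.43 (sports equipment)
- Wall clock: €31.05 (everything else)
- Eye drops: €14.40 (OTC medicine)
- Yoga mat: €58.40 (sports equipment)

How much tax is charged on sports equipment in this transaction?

€2.73

Jump rope €14.43: sports equipment → 3.25% + 0.5% transit = 3.75% → €0.54
Yoga mat €58.40: sports equipment → 3.25% + 0.5% transit = 3.75% → €2.19
Tax on sports equipment = €0.54 + €2.19 = €2.73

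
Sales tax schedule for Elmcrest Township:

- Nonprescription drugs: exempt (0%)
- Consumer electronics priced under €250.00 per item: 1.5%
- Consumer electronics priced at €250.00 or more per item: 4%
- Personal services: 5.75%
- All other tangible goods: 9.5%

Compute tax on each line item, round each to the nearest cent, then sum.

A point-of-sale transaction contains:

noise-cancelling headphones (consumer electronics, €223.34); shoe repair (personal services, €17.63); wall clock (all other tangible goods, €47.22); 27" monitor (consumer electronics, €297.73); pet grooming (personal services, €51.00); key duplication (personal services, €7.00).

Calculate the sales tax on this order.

€24.09

Noise-cancelling headphones €223.34: consumer electronics, under €250.00 → 1.5% → €3.35
Shoe repair €17.63: personal services → 5.75% → €1.01
Wall clock €47.22: all other tangible goods → 9.5% → €4.49
27" monitor €297.73: consumer electronics, €250.00 or more → 4% → €11.91
Pet grooming €51.00: personal services → 5.75% → €2.93
Key duplication €7.00: personal services → 5.75% → €0.40
Total tax = €3.35 + €1.01 + €4.49 + €11.91 + €2.93 + €0.40 = €24.09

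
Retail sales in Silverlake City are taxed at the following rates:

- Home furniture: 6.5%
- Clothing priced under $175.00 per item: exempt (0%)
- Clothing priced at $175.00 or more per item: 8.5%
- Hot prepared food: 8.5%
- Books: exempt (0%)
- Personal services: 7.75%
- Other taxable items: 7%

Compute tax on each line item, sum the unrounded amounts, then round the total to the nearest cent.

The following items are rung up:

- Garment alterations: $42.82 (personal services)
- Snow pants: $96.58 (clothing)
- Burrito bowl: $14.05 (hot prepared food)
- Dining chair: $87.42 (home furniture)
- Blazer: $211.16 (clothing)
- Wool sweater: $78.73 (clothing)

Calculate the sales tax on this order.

$28.14

Garment alterations $42.82: personal services → 7.75% → $3.31855
Snow pants $96.58: clothing, under $175.00 → 0% → $0.00
Burrito bowl $14.05: hot prepared food → 8.5% → $1.19425
Dining chair $87.42: home furniture → 6.5% → $5.6823
Blazer $211.16: clothing, $175.00 or more → 8.5% → $17.9486
Wool sweater $78.73: clothing, under $175.00 → 0% → $0.00
Unrounded tax sum = $28.1437 → $28.14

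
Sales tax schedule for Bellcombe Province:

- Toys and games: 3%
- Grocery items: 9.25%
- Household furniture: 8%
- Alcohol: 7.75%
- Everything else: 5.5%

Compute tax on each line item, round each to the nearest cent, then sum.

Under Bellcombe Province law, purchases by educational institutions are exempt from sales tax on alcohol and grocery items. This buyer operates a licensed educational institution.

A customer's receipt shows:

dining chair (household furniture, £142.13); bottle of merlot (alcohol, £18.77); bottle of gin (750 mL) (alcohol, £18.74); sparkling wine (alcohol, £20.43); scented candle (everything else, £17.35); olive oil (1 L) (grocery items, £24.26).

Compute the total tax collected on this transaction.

£12.32

Dining chair £142.13: household furniture → 8% → £11.37
Bottle of merlot £18.77: alcohol, buyer-exempt → 0% → £0.00
Bottle of gin (750 mL) £18.74: alcohol, buyer-exempt → 0% → £0.00
Sparkling wine £20.43: alcohol, buyer-exempt → 0% → £0.00
Scented candle £17.35: everything else → 5.5% → £0.95
Olive oil (1 L) £24.26: grocery items, buyer-exempt → 0% → £0.00
Total tax = £11.37 + £0.95 = £12.32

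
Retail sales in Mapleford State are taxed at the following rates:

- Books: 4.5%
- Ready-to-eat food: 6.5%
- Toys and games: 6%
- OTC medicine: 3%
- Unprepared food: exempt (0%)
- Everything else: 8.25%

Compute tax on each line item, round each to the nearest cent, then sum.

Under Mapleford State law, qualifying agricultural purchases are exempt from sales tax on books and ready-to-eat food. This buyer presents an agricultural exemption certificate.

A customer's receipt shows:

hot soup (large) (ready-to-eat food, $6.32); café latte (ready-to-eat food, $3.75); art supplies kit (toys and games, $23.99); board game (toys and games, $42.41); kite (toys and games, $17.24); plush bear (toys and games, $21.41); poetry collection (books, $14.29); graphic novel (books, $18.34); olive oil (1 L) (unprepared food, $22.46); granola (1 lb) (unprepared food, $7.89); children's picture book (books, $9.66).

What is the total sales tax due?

$6.29

Hot soup (large) $6.32: ready-to-eat food, buyer-exempt → 0% → $0.00
Café latte $3.75: ready-to-eat food, buyer-exempt → 0% → $0.00
Art supplies kit $23.99: toys and games → 6% → $1.44
Board game $42.41: toys and games → 6% → $2.54
Kite $17.24: toys and games → 6% → $1.03
Plush bear $21.41: toys and games → 6% → $1.28
Poetry collection $14.29: books, buyer-exempt → 0% → $0.00
Graphic novel $18.34: books, buyer-exempt → 0% → $0.00
Olive oil (1 L) $22.46: unprepared food → 0% → $0.00
Granola (1 lb) $7.89: unprepared food → 0% → $0.00
Children's picture book $9.66: books, buyer-exempt → 0% → $0.00
Total tax = $1.44 + $2.54 + $1.03 + $1.28 = $6.29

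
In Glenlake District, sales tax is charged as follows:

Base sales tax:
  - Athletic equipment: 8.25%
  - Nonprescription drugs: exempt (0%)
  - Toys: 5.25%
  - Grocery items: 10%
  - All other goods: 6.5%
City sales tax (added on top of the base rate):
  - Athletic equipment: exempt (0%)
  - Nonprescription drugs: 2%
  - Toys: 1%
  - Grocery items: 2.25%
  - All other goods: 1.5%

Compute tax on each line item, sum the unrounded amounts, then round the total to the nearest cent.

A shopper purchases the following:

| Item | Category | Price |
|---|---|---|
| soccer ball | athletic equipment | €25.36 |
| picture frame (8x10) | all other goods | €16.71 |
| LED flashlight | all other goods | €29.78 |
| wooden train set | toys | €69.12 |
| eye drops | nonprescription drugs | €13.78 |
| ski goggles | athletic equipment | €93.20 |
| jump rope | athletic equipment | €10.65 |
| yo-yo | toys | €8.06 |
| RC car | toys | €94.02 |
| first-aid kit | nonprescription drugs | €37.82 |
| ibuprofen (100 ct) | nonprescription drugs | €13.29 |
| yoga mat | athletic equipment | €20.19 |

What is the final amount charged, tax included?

Soccer ball €25.36: athletic equipment → 8.25% + 0% city = 8.25% → €2.0922
Picture frame (8x10) €16.71: all other goods → 6.5% + 1.5% city = 8% → €1.3368
LED flashlight €29.78: all other goods → 6.5% + 1.5% city = 8% → €2.3824
Wooden train set €69.12: toys → 5.25% + 1% city = 6.25% → €4.32
Eye drops €13.78: nonprescription drugs → 0% + 2% city = 2% → €0.2756
Ski goggles €93.20: athletic equipment → 8.25% + 0% city = 8.25% → €7.689
Jump rope €10.65: athletic equipment → 8.25% + 0% city = 8.25% → €0.878625
Yo-yo €8.06: toys → 5.25% + 1% city = 6.25% → €0.50375
RC car €94.02: toys → 5.25% + 1% city = 6.25% → €5.87625
First-aid kit €37.82: nonprescription drugs → 0% + 2% city = 2% → €0.7564
Ibuprofen (100 ct) €13.29: nonprescription drugs → 0% + 2% city = 2% → €0.2658
Yoga mat €20.19: athletic equipment → 8.25% + 0% city = 8.25% → €1.665675
Subtotal = €431.98; unrounded tax = €28.0425 → €28.04; total due = €460.02

€460.02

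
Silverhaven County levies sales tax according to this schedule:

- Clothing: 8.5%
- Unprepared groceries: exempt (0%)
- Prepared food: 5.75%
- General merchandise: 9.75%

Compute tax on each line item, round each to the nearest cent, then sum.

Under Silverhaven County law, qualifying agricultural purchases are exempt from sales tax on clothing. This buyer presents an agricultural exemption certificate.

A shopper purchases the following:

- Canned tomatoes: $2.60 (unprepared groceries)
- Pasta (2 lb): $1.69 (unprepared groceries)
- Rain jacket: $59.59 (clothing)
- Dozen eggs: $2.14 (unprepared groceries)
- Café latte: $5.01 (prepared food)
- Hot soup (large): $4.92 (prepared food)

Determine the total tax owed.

$0.57

Canned tomatoes $2.60: unprepared groceries → 0% → $0.00
Pasta (2 lb) $1.69: unprepared groceries → 0% → $0.00
Rain jacket $59.59: clothing, buyer-exempt → 0% → $0.00
Dozen eggs $2.14: unprepared groceries → 0% → $0.00
Café latte $5.01: prepared food → 5.75% → $0.29
Hot soup (large) $4.92: prepared food → 5.75% → $0.28
Total tax = $0.29 + $0.28 = $0.57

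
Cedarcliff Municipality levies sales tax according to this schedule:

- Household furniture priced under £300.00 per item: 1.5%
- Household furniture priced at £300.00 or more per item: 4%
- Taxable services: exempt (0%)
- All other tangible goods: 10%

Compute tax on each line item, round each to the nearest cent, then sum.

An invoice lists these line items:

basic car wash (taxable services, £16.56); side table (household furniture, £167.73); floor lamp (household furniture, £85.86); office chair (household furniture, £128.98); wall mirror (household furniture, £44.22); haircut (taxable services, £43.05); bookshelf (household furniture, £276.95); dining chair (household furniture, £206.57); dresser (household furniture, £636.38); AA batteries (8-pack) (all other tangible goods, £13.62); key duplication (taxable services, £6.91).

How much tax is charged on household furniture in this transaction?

Side table £167.73: household furniture, under £300.00 → 1.5% → £2.52
Floor lamp £85.86: household furniture, under £300.00 → 1.5% → £1.29
Office chair £128.98: household furniture, under £300.00 → 1.5% → £1.93
Wall mirror £44.22: household furniture, under £300.00 → 1.5% → £0.66
Bookshelf £276.95: household furniture, under £300.00 → 1.5% → £4.15
Dining chair £206.57: household furniture, under £300.00 → 1.5% → £3.10
Dresser £636.38: household furniture, £300.00 or more → 4% → £25.46
Tax on household furniture = £2.52 + £1.29 + £1.93 + £0.66 + £4.15 + £3.10 + £25.46 = £39.11

£39.11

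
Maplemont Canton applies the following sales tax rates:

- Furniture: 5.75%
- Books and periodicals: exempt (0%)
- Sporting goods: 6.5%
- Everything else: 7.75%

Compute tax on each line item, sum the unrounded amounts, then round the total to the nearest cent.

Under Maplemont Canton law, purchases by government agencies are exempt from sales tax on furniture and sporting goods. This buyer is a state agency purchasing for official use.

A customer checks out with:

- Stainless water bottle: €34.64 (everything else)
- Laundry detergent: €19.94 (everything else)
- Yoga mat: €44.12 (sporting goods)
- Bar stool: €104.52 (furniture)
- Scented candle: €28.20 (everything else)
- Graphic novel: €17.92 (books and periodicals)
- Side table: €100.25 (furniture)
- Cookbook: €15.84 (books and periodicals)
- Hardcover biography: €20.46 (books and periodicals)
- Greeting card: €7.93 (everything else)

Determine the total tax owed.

€7.03

Stainless water bottle €34.64: everything else → 7.75% → €2.6846
Laundry detergent €19.94: everything else → 7.75% → €1.54535
Yoga mat €44.12: sporting goods, buyer-exempt → 0% → €0.00
Bar stool €104.52: furniture, buyer-exempt → 0% → €0.00
Scented candle €28.20: everything else → 7.75% → €2.1855
Graphic novel €17.92: books and periodicals → 0% → €0.00
Side table €100.25: furniture, buyer-exempt → 0% → €0.00
Cookbook €15.84: books and periodicals → 0% → €0.00
Hardcover biography €20.46: books and periodicals → 0% → €0.00
Greeting card €7.93: everything else → 7.75% → €0.614575
Unrounded tax sum = €7.030025 → €7.03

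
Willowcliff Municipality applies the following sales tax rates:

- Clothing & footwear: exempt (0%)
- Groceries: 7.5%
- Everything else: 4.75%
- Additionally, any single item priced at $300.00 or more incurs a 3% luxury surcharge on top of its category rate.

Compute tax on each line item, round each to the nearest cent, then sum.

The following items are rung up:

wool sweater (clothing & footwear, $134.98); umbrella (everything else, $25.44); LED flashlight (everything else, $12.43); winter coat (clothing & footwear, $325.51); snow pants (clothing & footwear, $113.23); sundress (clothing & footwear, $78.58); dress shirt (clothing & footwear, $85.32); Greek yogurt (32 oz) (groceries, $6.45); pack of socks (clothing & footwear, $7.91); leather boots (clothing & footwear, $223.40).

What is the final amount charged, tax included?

Wool sweater $134.98: clothing & footwear → 0% → $0.00
Umbrella $25.44: everything else → 4.75% → $1.21
LED flashlight $12.43: everything else → 4.75% → $0.59
Winter coat $325.51: clothing & footwear → 0% + 3% surcharge = 3% → $9.77
Snow pants $113.23: clothing & footwear → 0% → $0.00
Sundress $78.58: clothing & footwear → 0% → $0.00
Dress shirt $85.32: clothing & footwear → 0% → $0.00
Greek yogurt (32 oz) $6.45: groceries → 7.5% → $0.48
Pack of socks $7.91: clothing & footwear → 0% → $0.00
Leather boots $223.40: clothing & footwear → 0% → $0.00
Subtotal = $1013.25; tax = $12.05; total due = $1025.30

$1025.30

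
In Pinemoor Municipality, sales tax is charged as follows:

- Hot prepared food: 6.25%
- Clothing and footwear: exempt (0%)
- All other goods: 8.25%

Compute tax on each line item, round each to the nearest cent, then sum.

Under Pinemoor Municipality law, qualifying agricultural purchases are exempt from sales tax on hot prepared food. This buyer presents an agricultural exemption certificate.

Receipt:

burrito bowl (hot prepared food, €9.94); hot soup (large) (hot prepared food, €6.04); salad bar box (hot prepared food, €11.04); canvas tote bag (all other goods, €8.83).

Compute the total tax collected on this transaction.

Burrito bowl €9.94: hot prepared food, buyer-exempt → 0% → €0.00
Hot soup (large) €6.04: hot prepared food, buyer-exempt → 0% → €0.00
Salad bar box €11.04: hot prepared food, buyer-exempt → 0% → €0.00
Canvas tote bag €8.83: all other goods → 8.25% → €0.73
Total tax = €0.73

€0.73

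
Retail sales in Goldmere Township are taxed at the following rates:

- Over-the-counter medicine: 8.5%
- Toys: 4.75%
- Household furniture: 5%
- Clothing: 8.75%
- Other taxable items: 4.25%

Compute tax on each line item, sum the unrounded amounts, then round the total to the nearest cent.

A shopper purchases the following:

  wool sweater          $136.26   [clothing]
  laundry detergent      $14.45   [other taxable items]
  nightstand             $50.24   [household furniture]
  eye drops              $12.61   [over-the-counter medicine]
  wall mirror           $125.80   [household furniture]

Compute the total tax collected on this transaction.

Wool sweater $136.26: clothing → 8.75% → $11.92275
Laundry detergent $14.45: other taxable items → 4.25% → $0.614125
Nightstand $50.24: household furniture → 5% → $2.512
Eye drops $12.61: over-the-counter medicine → 8.5% → $1.07185
Wall mirror $125.80: household furniture → 5% → $6.29
Unrounded tax sum = $22.410725 → $22.41

$22.41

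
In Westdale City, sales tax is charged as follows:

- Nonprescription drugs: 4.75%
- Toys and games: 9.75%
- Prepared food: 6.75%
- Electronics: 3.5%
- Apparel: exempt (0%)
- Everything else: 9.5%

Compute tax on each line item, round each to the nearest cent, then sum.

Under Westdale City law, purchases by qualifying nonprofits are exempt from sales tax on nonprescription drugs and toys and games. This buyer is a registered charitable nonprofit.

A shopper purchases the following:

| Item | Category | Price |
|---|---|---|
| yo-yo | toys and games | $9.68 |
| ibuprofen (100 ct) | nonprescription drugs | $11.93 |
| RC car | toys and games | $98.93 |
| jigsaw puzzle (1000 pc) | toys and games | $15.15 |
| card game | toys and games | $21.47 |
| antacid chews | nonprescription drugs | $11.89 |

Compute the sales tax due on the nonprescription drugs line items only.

$0.00

Ibuprofen (100 ct) $11.93: nonprescription drugs, buyer-exempt → 0% → $0.00
Antacid chews $11.89: nonprescription drugs, buyer-exempt → 0% → $0.00
Tax on nonprescription drugs = $0.00 + $0.00 = $0.00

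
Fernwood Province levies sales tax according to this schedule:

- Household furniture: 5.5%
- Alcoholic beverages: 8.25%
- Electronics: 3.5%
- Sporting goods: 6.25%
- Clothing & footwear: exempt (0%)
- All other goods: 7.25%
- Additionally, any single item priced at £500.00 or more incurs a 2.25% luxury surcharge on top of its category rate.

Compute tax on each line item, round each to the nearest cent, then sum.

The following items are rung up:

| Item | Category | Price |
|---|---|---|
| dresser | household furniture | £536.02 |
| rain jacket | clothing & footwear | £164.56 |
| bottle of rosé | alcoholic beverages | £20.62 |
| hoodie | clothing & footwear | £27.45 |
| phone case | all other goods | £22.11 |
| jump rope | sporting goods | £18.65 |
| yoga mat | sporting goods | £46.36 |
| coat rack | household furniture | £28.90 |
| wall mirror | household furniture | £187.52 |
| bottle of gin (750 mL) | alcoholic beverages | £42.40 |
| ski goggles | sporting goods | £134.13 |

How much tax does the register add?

Dresser £536.02: household furniture → 5.5% + 2.25% surcharge = 7.75% → £41.54
Rain jacket £164.56: clothing & footwear → 0% → £0.00
Bottle of rosé £20.62: alcoholic beverages → 8.25% → £1.70
Hoodie £27.45: clothing & footwear → 0% → £0.00
Phone case £22.11: all other goods → 7.25% → £1.60
Jump rope £18.65: sporting goods → 6.25% → £1.17
Yoga mat £46.36: sporting goods → 6.25% → £2.90
Coat rack £28.90: household furniture → 5.5% → £1.59
Wall mirror £187.52: household furniture → 5.5% → £10.31
Bottle of gin (750 mL) £42.40: alcoholic beverages → 8.25% → £3.50
Ski goggles £134.13: sporting goods → 6.25% → £8.38
Total tax = £41.54 + £1.70 + £1.60 + £1.17 + £2.90 + £1.59 + £10.31 + £3.50 + £8.38 = £72.69

£72.69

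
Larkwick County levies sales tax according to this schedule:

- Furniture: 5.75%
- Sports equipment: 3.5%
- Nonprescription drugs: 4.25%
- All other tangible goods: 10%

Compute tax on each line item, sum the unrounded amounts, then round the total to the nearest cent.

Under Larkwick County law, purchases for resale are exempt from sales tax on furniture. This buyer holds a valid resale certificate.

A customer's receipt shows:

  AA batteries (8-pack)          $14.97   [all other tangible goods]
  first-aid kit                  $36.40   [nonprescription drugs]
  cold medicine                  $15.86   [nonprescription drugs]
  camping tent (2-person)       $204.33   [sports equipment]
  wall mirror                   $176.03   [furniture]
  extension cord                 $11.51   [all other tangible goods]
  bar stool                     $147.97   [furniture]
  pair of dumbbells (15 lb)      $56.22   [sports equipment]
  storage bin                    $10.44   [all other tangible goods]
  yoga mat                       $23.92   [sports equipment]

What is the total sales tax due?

AA batteries (8-pack) $14.97: all other tangible goods → 10% → $1.497
First-aid kit $36.40: nonprescription drugs → 4.25% → $1.547
Cold medicine $15.86: nonprescription drugs → 4.25% → $0.67405
Camping tent (2-person) $204.33: sports equipment → 3.5% → $7.15155
Wall mirror $176.03: furniture, buyer-exempt → 0% → $0.00
Extension cord $11.51: all other tangible goods → 10% → $1.151
Bar stool $147.97: furniture, buyer-exempt → 0% → $0.00
Pair of dumbbells (15 lb) $56.22: sports equipment → 3.5% → $1.9677
Storage bin $10.44: all other tangible goods → 10% → $1.044
Yoga mat $23.92: sports equipment → 3.5% → $0.8372
Unrounded tax sum = $15.8695 → $15.87

$15.87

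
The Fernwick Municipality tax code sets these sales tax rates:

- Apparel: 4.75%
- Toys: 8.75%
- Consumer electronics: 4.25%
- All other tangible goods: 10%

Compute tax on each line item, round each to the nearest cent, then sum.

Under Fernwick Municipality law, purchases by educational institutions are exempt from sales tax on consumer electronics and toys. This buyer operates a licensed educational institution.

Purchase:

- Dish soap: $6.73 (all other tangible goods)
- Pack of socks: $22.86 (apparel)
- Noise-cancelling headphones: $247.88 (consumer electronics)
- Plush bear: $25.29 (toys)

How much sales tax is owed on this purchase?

Dish soap $6.73: all other tangible goods → 10% → $0.67
Pack of socks $22.86: apparel → 4.75% → $1.09
Noise-cancelling headphones $247.88: consumer electronics, buyer-exempt → 0% → $0.00
Plush bear $25.29: toys, buyer-exempt → 0% → $0.00
Total tax = $0.67 + $1.09 = $1.76

$1.76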